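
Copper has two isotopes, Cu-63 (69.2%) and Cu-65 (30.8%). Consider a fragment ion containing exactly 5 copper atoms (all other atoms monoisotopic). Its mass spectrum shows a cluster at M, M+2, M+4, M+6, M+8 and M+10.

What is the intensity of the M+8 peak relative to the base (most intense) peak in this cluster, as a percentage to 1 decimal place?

(0.692 + 0.308)^5 gives M 0.1587, M+2 0.3531, M+4 0.3144, M+6 0.1399, M+8 0.0311, M+10 0.0028; the largest is M+2.
P(M+2) = C(5,1) × 0.692^4 × 0.308^1 = 5 × 0.22931073 × 0.3080 = 0.353139 (base)
P(M+8) = C(5,4) × 0.692^1 × 0.308^4 = 5 × 0.6920 × 0.00899918 = 0.031137
Relative intensity = 0.031137 / 0.353139 × 100 = 8.8

8.8%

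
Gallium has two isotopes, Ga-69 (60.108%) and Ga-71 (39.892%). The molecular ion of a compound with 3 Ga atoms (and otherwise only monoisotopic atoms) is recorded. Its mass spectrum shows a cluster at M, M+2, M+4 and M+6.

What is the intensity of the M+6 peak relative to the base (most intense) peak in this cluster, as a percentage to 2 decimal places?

(0.60108 + 0.39892)^3 gives M 0.2172, M+2 0.4324, M+4 0.2870, M+6 0.0635; the largest is M+2.
P(M+2) = C(3,1) × 0.60108^2 × 0.39892^1 = 3 × 0.36129717 × 0.39892 = 0.432386 (base)
P(M+6) = C(3,3) × 0.60108^0 × 0.39892^3 = 1 × 1.0000 × 0.063483 = 0.063483
Relative intensity = 0.063483 / 0.432386 × 100 = 14.68

14.68%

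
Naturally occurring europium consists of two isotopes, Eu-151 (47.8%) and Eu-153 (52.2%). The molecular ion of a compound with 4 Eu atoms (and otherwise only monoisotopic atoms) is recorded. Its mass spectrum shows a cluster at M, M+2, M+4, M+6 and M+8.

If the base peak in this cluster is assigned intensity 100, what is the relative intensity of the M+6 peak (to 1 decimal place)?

Binomial terms of (0.478 + 0.522)^4: M 0.0522, M+2 0.2280, M+4 0.3735, M+6 0.2720, M+8 0.0742 → M+4 is the base peak.
P(M+4) = C(4,2) × 0.478^2 × 0.522^2 = 6 × 0.228484 × 0.272484 = 0.373549 (base)
P(M+6) = C(4,3) × 0.478^1 × 0.522^3 = 4 × 0.4780 × 0.14223665 = 0.271956
Relative intensity = 0.271956 / 0.373549 × 100 = 72.8

72.8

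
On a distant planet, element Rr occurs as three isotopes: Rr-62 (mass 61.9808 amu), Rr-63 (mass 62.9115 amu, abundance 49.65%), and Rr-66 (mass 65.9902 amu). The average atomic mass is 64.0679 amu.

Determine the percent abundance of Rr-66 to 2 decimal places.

Let x and y be the fractions of Rr-62 and Rr-66. Then x + y = 1 − 0.4965 = 0.5035 and 61.9808x + 65.9902y = 64.0679 − 0.4965×62.9115 = 32.83234025.
Substituting: 61.9808x + 65.9902(0.5035 − x) = 32.83234025
(61.9808 − 65.9902)x = -0.39372545  ⇒  x = 0.09820, y = 0.40530
Rr-62: 9.82%, Rr-66: 40.53%.

40.53%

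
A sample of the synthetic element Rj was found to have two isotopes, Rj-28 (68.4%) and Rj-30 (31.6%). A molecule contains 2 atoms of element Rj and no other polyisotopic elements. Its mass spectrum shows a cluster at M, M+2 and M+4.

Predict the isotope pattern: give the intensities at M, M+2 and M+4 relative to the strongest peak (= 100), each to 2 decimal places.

Each Rj atom is independently Rj-28 (p = 0.684) or Rj-30 (q = 0.316); the cluster is the binomial expansion (p + q)^2.
P(M) = 0.684^2 = 0.467856
P(M+2) = 2 × 0.684^1 × 0.316^1 = 0.432288
P(M+4) = 0.316^2 = 0.099856
The M peak is largest (0.467856); scaling to 100 gives 100.00 : 92.40 : 21.34.

100.00 : 92.40 : 21.34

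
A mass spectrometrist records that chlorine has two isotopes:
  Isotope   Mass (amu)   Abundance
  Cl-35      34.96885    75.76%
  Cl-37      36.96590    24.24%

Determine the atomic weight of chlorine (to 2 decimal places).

35.45 amu

Weight each isotope mass by its fractional abundance: 0.7576 × 34.96885 + 0.2424 × 36.96590
= 26.492401 + 8.960534 = 35.452935 amu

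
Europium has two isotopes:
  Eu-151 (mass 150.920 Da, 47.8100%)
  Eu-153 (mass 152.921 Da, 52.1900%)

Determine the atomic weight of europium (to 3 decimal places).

Weight each isotope mass by its fractional abundance: 0.478100 × 150.920 + 0.521900 × 152.921
= 72.1549 + 79.8095 = 151.9644 Da

151.964 Da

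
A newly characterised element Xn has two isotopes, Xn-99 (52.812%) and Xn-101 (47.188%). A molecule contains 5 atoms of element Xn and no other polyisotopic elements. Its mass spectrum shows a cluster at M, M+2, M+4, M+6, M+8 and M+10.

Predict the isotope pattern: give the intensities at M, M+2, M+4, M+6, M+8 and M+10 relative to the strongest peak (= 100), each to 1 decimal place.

12.5 : 56.0 : 100.0 : 89.4 : 39.9 : 7.1

Expanding (0.52812 + 0.47188)^5:
P(M) = 0.52812^5 = 0.041083
P(M+2) = 5 × 0.52812^4 × 0.47188^1 = 0.183541
P(M+4) = 10 × 0.52812^3 × 0.47188^2 = 0.327990
P(M+6) = 10 × 0.52812^2 × 0.47188^3 = 0.293062
P(M+8) = 5 × 0.52812^1 × 0.47188^4 = 0.130927
P(M+10) = 0.47188^5 = 0.023397
The M+4 peak is largest (0.327990); scaling to 100 gives 12.5 : 56.0 : 100.0 : 89.4 : 39.9 : 7.1.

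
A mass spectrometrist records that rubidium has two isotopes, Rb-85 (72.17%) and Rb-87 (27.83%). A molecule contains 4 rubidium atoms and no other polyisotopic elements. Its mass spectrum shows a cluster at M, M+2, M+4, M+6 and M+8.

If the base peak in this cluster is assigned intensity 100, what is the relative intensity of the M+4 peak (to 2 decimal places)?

57.84

Binomial terms of (0.7217 + 0.2783)^4: M 0.2713, M+2 0.4184, M+4 0.2420, M+6 0.0622, M+8 0.0060 → M+2 is the base peak.
P(M+2) = C(4,1) × 0.7217^3 × 0.2783^1 = 4 × 0.37589809 × 0.2783 = 0.418450 (base)
P(M+4) = C(4,2) × 0.7217^2 × 0.2783^2 = 6 × 0.52085089 × 0.07745089 = 0.242042
Relative intensity = 0.242042 / 0.418450 × 100 = 57.84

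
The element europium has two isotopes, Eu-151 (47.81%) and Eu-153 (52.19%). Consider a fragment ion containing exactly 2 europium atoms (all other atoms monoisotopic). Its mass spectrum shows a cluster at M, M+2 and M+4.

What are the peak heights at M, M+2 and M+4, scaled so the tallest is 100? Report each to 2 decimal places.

45.80 : 100.00 : 54.58

Expanding (0.4781 + 0.5219)^2:
P(M) = 0.4781^2 = 0.228580
P(M+2) = 2 × 0.4781^1 × 0.5219^1 = 0.499041
P(M+4) = 0.5219^2 = 0.272380
The M+2 peak is largest (0.499041); scaling to 100 gives 45.80 : 100.00 : 54.58.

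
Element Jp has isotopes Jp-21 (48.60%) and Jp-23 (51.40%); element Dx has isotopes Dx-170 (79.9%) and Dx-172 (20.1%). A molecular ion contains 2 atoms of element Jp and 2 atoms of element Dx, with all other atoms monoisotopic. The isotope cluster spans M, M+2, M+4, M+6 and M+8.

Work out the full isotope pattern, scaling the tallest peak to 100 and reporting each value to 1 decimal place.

38.2 : 100.0 : 85.8 : 26.6 : 2.7

Element Jp pattern (n=2): 0.236196 : 0.499608 : 0.264196
Element Dx pattern (n=2): 0.638401 : 0.321198 : 0.040401
Convolve the two distributions (both contribute in 2-u steps):
  M: 0.236196×0.638401 = 0.150788
  M+2: 0.236196×0.321198 + 0.499608×0.638401 = 0.394816
  M+4: 0.236196×0.040401 + 0.499608×0.321198 + 0.264196×0.638401 = 0.338679
  M+6: 0.499608×0.040401 + 0.264196×0.321198 = 0.105044
  M+8: 0.264196×0.040401 = 0.010674
Scale to base peak (0.394816) = 100: 38.2 : 100.0 : 85.8 : 26.6 : 2.7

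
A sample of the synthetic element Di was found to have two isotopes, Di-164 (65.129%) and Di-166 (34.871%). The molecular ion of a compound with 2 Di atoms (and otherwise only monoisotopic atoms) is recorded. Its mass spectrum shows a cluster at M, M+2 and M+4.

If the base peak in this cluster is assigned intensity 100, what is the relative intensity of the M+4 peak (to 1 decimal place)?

Term probabilities: M 0.4242, M+2 0.4542, M+4 0.1216. Base peak = M+2.
P(M+2) = C(2,1) × 0.65129^1 × 0.34871^1 = 2 × 0.65129 × 0.34871 = 0.454223 (base)
P(M+4) = C(2,2) × 0.65129^0 × 0.34871^2 = 1 × 1.0000 × 0.12159866 = 0.121599
Relative intensity = 0.121599 / 0.454223 × 100 = 26.8

26.8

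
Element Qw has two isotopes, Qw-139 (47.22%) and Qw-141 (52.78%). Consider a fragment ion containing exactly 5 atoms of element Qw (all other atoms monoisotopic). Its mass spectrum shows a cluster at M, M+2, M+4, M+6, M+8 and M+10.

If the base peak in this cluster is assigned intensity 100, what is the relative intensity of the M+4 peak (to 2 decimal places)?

89.47

Binomial terms of (0.4722 + 0.5278)^5: M 0.0235, M+2 0.1312, M+4 0.2933, M+6 0.3278, M+8 0.1832, M+10 0.0410 → M+6 is the base peak.
P(M+6) = C(5,3) × 0.4722^2 × 0.5278^3 = 10 × 0.22297284 × 0.14703074 = 0.327839 (base)
P(M+4) = C(5,2) × 0.4722^3 × 0.5278^2 = 10 × 0.10528778 × 0.27857284 = 0.293303
Relative intensity = 0.293303 / 0.327839 × 100 = 89.47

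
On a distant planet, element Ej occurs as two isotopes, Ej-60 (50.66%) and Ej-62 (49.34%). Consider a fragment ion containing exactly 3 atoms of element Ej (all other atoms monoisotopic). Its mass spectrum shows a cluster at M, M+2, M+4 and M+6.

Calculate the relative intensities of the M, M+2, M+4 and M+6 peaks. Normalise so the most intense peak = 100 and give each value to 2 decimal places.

Expanding (0.5066 + 0.4934)^3:
P(M) = 0.5066^3 = 0.130016
P(M+2) = 3 × 0.5066^2 × 0.4934^1 = 0.379884
P(M+4) = 3 × 0.5066^1 × 0.4934^2 = 0.369986
P(M+6) = 0.4934^3 = 0.120115
The M+2 peak is largest (0.379884); scaling to 100 gives 34.23 : 100.00 : 97.39 : 31.62.

34.23 : 100.00 : 97.39 : 31.62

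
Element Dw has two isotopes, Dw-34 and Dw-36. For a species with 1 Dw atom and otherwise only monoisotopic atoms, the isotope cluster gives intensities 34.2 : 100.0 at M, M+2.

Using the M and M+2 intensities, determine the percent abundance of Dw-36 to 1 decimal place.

If p is the fraction of Dw that is Dw-34, then I(M+2)/I(M) = [C(1,1)·p^0·(1−p)] / p^1 = 1·(1−p)/p = 100.0/34.2 = 2.9240
(1−p)/p = 2.9240/1 = 2.9240  ⇒  p = 1/(1 + 2.9240) = 0.2548
Dw-34: 25.5%, Dw-36: 74.5%.

74.5%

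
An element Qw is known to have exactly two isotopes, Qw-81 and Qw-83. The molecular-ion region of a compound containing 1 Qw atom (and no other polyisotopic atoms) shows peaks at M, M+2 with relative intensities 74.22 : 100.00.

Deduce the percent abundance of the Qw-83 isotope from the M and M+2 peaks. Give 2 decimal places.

Let p = fractional abundance of Qw-81. I(M+2)/I(M) = [C(1,1)·p^0·(1−p)] / p^1 = 1·(1−p)/p = 100.00/74.22 = 1.3473
(1−p)/p = 1.3473/1 = 1.3473  ⇒  p = 1/(1 + 1.3473) = 0.4260
Qw-81: 42.60%, Qw-83: 57.40%.

57.40%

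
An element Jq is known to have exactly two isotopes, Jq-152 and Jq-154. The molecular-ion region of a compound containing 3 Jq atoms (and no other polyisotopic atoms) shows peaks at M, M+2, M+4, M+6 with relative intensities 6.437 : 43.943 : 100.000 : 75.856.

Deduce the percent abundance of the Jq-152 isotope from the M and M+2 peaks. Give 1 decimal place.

If p is the fraction of Jq that is Jq-152, then I(M+2)/I(M) = [C(3,1)·p^2·(1−p)] / p^3 = 3·(1−p)/p = 43.943/6.437 = 6.8266
(1−p)/p = 6.8266/3 = 2.2755  ⇒  p = 1/(1 + 2.2755) = 0.3053
Jq-152: 30.5%, Jq-154: 69.5%.

30.5%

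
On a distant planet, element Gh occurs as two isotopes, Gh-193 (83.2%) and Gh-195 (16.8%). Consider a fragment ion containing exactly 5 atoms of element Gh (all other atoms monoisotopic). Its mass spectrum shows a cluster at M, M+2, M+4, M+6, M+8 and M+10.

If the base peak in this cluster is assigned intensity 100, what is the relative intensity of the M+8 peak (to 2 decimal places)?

0.82

(0.832 + 0.168)^5 gives M 0.3987, M+2 0.4025, M+4 0.1626, M+6 0.0328, M+8 0.0033, M+10 0.0001; the largest is M+2.
P(M+2) = C(5,1) × 0.832^4 × 0.168^1 = 5 × 0.47917407 × 0.1680 = 0.402506 (base)
P(M+8) = C(5,4) × 0.832^1 × 0.168^4 = 5 × 0.8320 × 0.00079659 = 0.003314
Relative intensity = 0.003314 / 0.402506 × 100 = 0.82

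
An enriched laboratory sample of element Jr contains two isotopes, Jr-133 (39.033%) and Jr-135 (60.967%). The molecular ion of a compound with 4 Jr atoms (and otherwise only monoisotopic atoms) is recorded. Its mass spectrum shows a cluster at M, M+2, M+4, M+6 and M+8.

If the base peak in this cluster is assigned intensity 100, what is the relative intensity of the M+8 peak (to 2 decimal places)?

39.05

Term probabilities: M 0.0232, M+2 0.1450, M+4 0.3398, M+6 0.3538, M+8 0.1382. Base peak = M+6.
P(M+6) = C(4,3) × 0.39033^1 × 0.60967^3 = 4 × 0.39033 × 0.22661282 = 0.353815 (base)
P(M+8) = C(4,4) × 0.39033^0 × 0.60967^4 = 1 × 1.0000 × 0.13815904 = 0.138159
Relative intensity = 0.138159 / 0.353815 × 100 = 39.05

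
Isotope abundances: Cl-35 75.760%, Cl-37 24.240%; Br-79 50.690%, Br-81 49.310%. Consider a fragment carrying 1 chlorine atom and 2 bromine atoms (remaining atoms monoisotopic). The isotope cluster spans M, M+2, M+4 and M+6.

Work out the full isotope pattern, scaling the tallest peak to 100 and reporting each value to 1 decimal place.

Chlorine pattern (n=1): 0.7576 : 0.2424
Bromine pattern (n=2): 0.25694761 : 0.49990478 : 0.24314761
Convolve the two distributions (both contribute in 2-u steps):
  M: 0.7576×0.25694761 = 0.194664
  M+2: 0.7576×0.49990478 + 0.2424×0.25694761 = 0.441012
  M+4: 0.7576×0.24314761 + 0.2424×0.49990478 = 0.305386
  M+6: 0.2424×0.24314761 = 0.058939
Scale to base peak (0.441012) = 100: 44.1 : 100.0 : 69.2 : 13.4

44.1 : 100.0 : 69.2 : 13.4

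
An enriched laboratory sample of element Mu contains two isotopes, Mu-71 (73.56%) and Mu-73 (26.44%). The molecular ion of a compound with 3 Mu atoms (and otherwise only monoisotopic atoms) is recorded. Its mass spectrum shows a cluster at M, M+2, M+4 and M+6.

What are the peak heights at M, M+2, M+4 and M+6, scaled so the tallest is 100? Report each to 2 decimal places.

Each Mu atom is independently Mu-71 (p = 0.7356) or Mu-73 (q = 0.2644); the cluster is the binomial expansion (p + q)^3.
P(M) = 0.7356^3 = 0.398039
P(M+2) = 3 × 0.7356^2 × 0.2644^1 = 0.429206
P(M+4) = 3 × 0.7356^1 × 0.2644^2 = 0.154272
P(M+6) = 0.2644^3 = 0.018484
The M+2 peak is largest (0.429206); scaling to 100 gives 92.74 : 100.00 : 35.94 : 4.31.

92.74 : 100.00 : 35.94 : 4.31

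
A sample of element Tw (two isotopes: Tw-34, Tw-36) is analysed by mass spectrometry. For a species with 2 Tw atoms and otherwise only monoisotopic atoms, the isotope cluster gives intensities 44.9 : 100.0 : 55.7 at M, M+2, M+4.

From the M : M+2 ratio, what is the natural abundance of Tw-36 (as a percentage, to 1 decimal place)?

Let p = fractional abundance of Tw-34. I(M+2)/I(M) = [C(2,1)·p^1·(1−p)] / p^2 = 2·(1−p)/p = 100.0/44.9 = 2.2272
(1−p)/p = 2.2272/2 = 1.1136  ⇒  p = 1/(1 + 1.1136) = 0.4731
Tw-34: 47.3%, Tw-36: 52.7%.

52.7%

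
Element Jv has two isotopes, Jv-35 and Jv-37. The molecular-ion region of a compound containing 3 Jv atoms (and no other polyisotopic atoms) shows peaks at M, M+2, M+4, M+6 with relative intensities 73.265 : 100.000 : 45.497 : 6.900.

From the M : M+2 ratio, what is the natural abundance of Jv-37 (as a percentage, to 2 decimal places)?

31.27%

If p is the fraction of Jv that is Jv-35, then I(M+2)/I(M) = [C(3,1)·p^2·(1−p)] / p^3 = 3·(1−p)/p = 100.000/73.265 = 1.3649
(1−p)/p = 1.3649/3 = 0.4550  ⇒  p = 1/(1 + 0.4550) = 0.6873
Jv-35: 68.73%, Jv-37: 31.27%.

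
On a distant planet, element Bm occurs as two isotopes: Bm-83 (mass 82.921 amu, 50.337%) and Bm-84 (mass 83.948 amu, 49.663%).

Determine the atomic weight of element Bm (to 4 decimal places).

Average mass = Σ (abundance × isotope mass) = 0.50337 × 82.921 + 0.49663 × 83.948
= 41.73994 + 41.69110 = 83.43104 amu

83.4310 amu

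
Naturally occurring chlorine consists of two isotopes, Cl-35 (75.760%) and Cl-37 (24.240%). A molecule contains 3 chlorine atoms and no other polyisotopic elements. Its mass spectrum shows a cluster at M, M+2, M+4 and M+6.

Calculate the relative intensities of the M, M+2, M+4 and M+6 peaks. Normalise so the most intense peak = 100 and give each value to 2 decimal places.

100.00 : 95.99 : 30.71 : 3.28

The 3 Cl atoms are independent, so intensities follow the terms of (0.75760 + 0.24240)^3.
P(M) = 0.75760^3 = 0.434830
P(M+2) = 3 × 0.75760^2 × 0.24240^1 = 0.417382
P(M+4) = 3 × 0.75760^1 × 0.24240^2 = 0.133545
P(M+6) = 0.24240^3 = 0.014243
The M peak is largest (0.434830); scaling to 100 gives 100.00 : 95.99 : 30.71 : 3.28.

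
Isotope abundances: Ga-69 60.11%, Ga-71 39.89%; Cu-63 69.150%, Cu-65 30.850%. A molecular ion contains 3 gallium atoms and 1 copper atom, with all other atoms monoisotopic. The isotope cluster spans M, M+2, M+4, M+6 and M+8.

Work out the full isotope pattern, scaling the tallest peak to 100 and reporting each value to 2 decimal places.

41.03 : 100.00 : 90.66 : 36.18 : 5.35

Gallium pattern (n=3): 0.21719018 : 0.43239309 : 0.28694328 : 0.06347345
Copper pattern (n=1): 0.6915 : 0.3085
Convolve the two distributions (both contribute in 2-u steps):
  M: 0.21719018×0.6915 = 0.150187
  M+2: 0.21719018×0.3085 + 0.43239309×0.6915 = 0.366003
  M+4: 0.43239309×0.3085 + 0.28694328×0.6915 = 0.331815
  M+6: 0.28694328×0.3085 + 0.06347345×0.6915 = 0.132414
  M+8: 0.06347345×0.3085 = 0.019582
Scale to base peak (0.366003) = 100: 41.03 : 100.00 : 90.66 : 36.18 : 5.35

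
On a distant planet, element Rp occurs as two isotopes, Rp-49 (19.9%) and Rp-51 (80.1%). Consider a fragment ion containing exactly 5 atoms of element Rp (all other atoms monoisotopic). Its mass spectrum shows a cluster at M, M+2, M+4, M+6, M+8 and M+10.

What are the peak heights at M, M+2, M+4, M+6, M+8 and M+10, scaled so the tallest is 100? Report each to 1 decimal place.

Each Rp atom is independently Rp-49 (p = 0.199) or Rp-51 (q = 0.801); the cluster is the binomial expansion (p + q)^5.
P(M) = 0.199^5 = 0.000312
P(M+2) = 5 × 0.199^4 × 0.801^1 = 0.006281
P(M+4) = 10 × 0.199^3 × 0.801^2 = 0.050562
P(M+6) = 10 × 0.199^2 × 0.801^3 = 0.203518
P(M+8) = 5 × 0.199^1 × 0.801^4 = 0.409594
P(M+10) = 0.801^5 = 0.329733
The M+8 peak is largest (0.409594); scaling to 100 gives 0.1 : 1.5 : 12.3 : 49.7 : 100.0 : 80.5.

0.1 : 1.5 : 12.3 : 49.7 : 100.0 : 80.5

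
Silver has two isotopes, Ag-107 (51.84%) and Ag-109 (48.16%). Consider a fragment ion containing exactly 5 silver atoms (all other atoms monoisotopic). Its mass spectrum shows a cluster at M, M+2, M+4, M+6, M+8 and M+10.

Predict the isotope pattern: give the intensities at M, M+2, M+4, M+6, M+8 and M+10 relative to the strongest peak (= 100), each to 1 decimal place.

Each Ag atom is independently Ag-107 (p = 0.5184) or Ag-109 (q = 0.4816); the cluster is the binomial expansion (p + q)^5.
P(M) = 0.5184^5 = 0.037439
P(M+2) = 5 × 0.5184^4 × 0.4816^1 = 0.173907
P(M+4) = 10 × 0.5184^3 × 0.4816^2 = 0.323123
P(M+6) = 10 × 0.5184^2 × 0.4816^3 = 0.300185
P(M+8) = 5 × 0.5184^1 × 0.4816^4 = 0.139438
P(M+10) = 0.4816^5 = 0.025908
The M+4 peak is largest (0.323123); scaling to 100 gives 11.6 : 53.8 : 100.0 : 92.9 : 43.2 : 8.0.

11.6 : 53.8 : 100.0 : 92.9 : 43.2 : 8.0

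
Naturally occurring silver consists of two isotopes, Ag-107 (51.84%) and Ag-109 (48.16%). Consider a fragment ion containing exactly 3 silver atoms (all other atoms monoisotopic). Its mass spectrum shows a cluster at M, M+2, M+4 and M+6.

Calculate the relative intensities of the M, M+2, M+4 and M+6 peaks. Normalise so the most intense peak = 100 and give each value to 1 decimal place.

35.9 : 100.0 : 92.9 : 28.8

Each Ag atom is independently Ag-107 (p = 0.5184) or Ag-109 (q = 0.4816); the cluster is the binomial expansion (p + q)^3.
P(M) = 0.5184^3 = 0.139314
P(M+2) = 3 × 0.5184^2 × 0.4816^1 = 0.388273
P(M+4) = 3 × 0.5184^1 × 0.4816^2 = 0.360711
P(M+6) = 0.4816^3 = 0.111702
The M+2 peak is largest (0.388273); scaling to 100 gives 35.9 : 100.0 : 92.9 : 28.8.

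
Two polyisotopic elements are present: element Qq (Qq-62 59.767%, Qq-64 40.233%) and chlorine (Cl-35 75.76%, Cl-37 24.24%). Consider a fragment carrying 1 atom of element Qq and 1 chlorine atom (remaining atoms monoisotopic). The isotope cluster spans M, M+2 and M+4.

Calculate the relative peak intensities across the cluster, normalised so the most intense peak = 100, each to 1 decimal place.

100.0 : 99.3 : 21.5

Element Qq pattern (n=1): 0.59767 : 0.40233
Chlorine pattern (n=1): 0.7576 : 0.2424
Convolve the two distributions (both contribute in 2-u steps):
  M: 0.59767×0.7576 = 0.452795
  M+2: 0.59767×0.2424 + 0.40233×0.7576 = 0.449680
  M+4: 0.40233×0.2424 = 0.097525
Scale to base peak (0.452795) = 100: 100.0 : 99.3 : 21.5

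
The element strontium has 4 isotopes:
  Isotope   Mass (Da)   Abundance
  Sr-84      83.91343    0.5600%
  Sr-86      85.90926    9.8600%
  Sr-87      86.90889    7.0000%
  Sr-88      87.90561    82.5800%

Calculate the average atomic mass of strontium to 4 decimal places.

87.6166 Da

Ar = Σ fᵢ·mᵢ = 0.005600 × 83.91343 + 0.098600 × 85.90926 + 0.070000 × 86.90889 + 0.825800 × 87.90561
= 0.469915 + 8.470653 + 6.083622 + 72.592453 = 87.616643 Da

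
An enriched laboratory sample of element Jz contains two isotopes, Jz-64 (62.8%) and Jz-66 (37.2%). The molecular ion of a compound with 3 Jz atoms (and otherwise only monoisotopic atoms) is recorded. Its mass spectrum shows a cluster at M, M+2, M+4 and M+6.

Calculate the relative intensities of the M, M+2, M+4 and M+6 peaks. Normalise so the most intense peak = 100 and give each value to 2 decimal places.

56.27 : 100.00 : 59.24 : 11.70

Each Jz atom is independently Jz-64 (p = 0.628) or Jz-66 (q = 0.372); the cluster is the binomial expansion (p + q)^3.
P(M) = 0.628^3 = 0.247673
P(M+2) = 3 × 0.628^2 × 0.372^1 = 0.440133
P(M+4) = 3 × 0.628^1 × 0.372^2 = 0.260715
P(M+6) = 0.372^3 = 0.051479
The M+2 peak is largest (0.440133); scaling to 100 gives 56.27 : 100.00 : 59.24 : 11.70.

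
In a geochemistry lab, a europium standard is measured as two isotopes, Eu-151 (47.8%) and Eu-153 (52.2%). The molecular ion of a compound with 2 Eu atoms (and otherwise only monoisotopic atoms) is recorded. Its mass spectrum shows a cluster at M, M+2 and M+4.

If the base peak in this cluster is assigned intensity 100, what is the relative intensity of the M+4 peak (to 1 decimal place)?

(0.478 + 0.522)^2 gives M 0.2285, M+2 0.4990, M+4 0.2725; the largest is M+2.
P(M+2) = C(2,1) × 0.478^1 × 0.522^1 = 2 × 0.4780 × 0.5220 = 0.499032 (base)
P(M+4) = C(2,2) × 0.478^0 × 0.522^2 = 1 × 1.0000 × 0.272484 = 0.272484
Relative intensity = 0.272484 / 0.499032 × 100 = 54.6

54.6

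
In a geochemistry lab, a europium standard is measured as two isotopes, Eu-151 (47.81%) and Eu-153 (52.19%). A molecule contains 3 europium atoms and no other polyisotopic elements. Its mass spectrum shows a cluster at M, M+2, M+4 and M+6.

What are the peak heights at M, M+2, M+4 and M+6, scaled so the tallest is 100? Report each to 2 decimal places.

The 3 Eu atoms are independent, so intensities follow the terms of (0.4781 + 0.5219)^3.
P(M) = 0.4781^3 = 0.109284
P(M+2) = 3 × 0.4781^2 × 0.5219^1 = 0.357887
P(M+4) = 3 × 0.4781^1 × 0.5219^2 = 0.390674
P(M+6) = 0.5219^3 = 0.142155
The M+4 peak is largest (0.390674); scaling to 100 gives 27.97 : 91.61 : 100.00 : 36.39.

27.97 : 91.61 : 100.00 : 36.39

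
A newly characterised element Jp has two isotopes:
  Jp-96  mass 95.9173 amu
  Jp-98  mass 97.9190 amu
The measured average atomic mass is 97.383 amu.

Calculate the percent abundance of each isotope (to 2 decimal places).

Writing the weighted mean with unknown fraction x of Jp-96:
95.9173·x + 97.9190·(1 − x) = 97.383
(95.9173 − 97.9190)·x = 97.383 − 97.9190
x = -0.5360 / -2.0017 = 0.26777 → 26.78% Jp-96, 73.22% Jp-98.

Jp-96: 26.78%, Jp-98: 73.22%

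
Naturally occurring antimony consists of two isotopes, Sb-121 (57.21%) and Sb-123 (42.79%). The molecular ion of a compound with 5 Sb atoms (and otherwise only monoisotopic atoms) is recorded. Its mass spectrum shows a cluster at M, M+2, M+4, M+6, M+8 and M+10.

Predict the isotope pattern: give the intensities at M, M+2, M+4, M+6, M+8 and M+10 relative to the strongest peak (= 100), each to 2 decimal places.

Expanding (0.5721 + 0.4279)^5:
P(M) = 0.5721^5 = 0.061286
P(M+2) = 5 × 0.5721^4 × 0.4279^1 = 0.229192
P(M+4) = 10 × 0.5721^3 × 0.4279^2 = 0.342847
P(M+6) = 10 × 0.5721^2 × 0.4279^3 = 0.256431
P(M+8) = 5 × 0.5721^1 × 0.4279^4 = 0.095898
P(M+10) = 0.4279^5 = 0.014345
The M+4 peak is largest (0.342847); scaling to 100 gives 17.88 : 66.85 : 100.00 : 74.79 : 27.97 : 4.18.

17.88 : 66.85 : 100.00 : 74.79 : 27.97 : 4.18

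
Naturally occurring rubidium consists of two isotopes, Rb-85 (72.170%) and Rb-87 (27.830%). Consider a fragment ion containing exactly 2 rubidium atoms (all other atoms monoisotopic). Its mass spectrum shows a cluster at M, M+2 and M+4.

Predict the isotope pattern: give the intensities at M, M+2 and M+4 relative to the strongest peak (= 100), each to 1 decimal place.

The 2 Rb atoms are independent, so intensities follow the terms of (0.72170 + 0.27830)^2.
P(M) = 0.72170^2 = 0.520851
P(M+2) = 2 × 0.72170^1 × 0.27830^1 = 0.401698
P(M+4) = 0.27830^2 = 0.077451
The M peak is largest (0.520851); scaling to 100 gives 100.0 : 77.1 : 14.9.

100.0 : 77.1 : 14.9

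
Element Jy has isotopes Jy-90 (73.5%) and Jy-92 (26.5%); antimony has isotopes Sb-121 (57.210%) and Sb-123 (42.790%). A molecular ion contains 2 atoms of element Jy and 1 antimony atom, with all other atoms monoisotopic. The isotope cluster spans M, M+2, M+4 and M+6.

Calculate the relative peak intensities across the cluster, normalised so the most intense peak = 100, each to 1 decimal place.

68.1 : 100.0 : 45.6 : 6.6

Element Jy pattern (n=2): 0.540225 : 0.38955 : 0.070225
Antimony pattern (n=1): 0.5721 : 0.4279
Convolve the two distributions (both contribute in 2-u steps):
  M: 0.540225×0.5721 = 0.309063
  M+2: 0.540225×0.4279 + 0.38955×0.5721 = 0.454024
  M+4: 0.38955×0.4279 + 0.070225×0.5721 = 0.206864
  M+6: 0.070225×0.4279 = 0.030049
Scale to base peak (0.454024) = 100: 68.1 : 100.0 : 45.6 : 6.6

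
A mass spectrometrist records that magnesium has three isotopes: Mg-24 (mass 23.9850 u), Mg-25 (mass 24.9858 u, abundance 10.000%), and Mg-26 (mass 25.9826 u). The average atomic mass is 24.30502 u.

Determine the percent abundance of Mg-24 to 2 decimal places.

78.99%

The remaining 90.000% is split between Mg-24 (fraction x) and Mg-26 (fraction 0.90000 − x).
Substituting: 23.9850x + 25.9826(0.90000 − x) = 21.80644
(23.9850 − 25.9826)x = -1.5779  ⇒  x = 0.78990, y = 0.11010
Mg-24: 78.99%, Mg-26: 11.01%.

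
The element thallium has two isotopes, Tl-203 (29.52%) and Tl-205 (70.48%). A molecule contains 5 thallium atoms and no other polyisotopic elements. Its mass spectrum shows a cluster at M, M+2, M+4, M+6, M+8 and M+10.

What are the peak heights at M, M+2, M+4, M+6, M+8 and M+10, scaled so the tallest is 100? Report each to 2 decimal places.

Expanding (0.2952 + 0.7048)^5:
P(M) = 0.2952^5 = 0.002242
P(M+2) = 5 × 0.2952^4 × 0.7048^1 = 0.026761
P(M+4) = 10 × 0.2952^3 × 0.7048^2 = 0.127785
P(M+6) = 10 × 0.2952^2 × 0.7048^3 = 0.305092
P(M+8) = 5 × 0.2952^1 × 0.7048^4 = 0.364208
P(M+10) = 0.7048^5 = 0.173912
The M+8 peak is largest (0.364208); scaling to 100 gives 0.62 : 7.35 : 35.09 : 83.77 : 100.00 : 47.75.

0.62 : 7.35 : 35.09 : 83.77 : 100.00 : 47.75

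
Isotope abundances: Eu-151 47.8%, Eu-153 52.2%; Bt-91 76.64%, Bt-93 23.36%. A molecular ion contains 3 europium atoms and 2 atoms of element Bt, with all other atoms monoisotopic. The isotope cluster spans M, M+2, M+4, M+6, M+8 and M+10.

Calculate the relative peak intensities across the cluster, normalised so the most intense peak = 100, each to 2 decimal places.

17.64 : 68.56 : 100.00 : 66.83 : 19.87 : 2.13

Europium pattern (n=3): 0.10921535 : 0.35780594 : 0.39074206 : 0.14223665
Element Bt pattern (n=2): 0.58736896 : 0.35806208 : 0.05456896
Convolve the two distributions (both contribute in 2-u steps):
  M: 0.10921535×0.58736896 = 0.064150
  M+2: 0.10921535×0.35806208 + 0.35780594×0.58736896 = 0.249270
  M+4: 0.10921535×0.05456896 + 0.35780594×0.35806208 + 0.39074206×0.58736896 = 0.363586
  M+6: 0.35780594×0.05456896 + 0.39074206×0.35806208 + 0.14223665×0.58736896 = 0.242980
  M+8: 0.39074206×0.05456896 + 0.14223665×0.35806208 = 0.072252
  M+10: 0.14223665×0.05456896 = 0.007762
Scale to base peak (0.363586) = 100: 17.64 : 68.56 : 100.00 : 66.83 : 19.87 : 2.13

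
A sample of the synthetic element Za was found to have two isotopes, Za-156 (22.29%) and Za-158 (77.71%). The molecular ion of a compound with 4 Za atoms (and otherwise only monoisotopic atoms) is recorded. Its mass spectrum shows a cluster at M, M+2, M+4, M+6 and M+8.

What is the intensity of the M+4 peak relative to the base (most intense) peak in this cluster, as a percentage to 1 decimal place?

Term probabilities: M 0.0025, M+2 0.0344, M+4 0.1800, M+6 0.4184, M+8 0.3647. Base peak = M+6.
P(M+6) = C(4,3) × 0.2229^1 × 0.7771^3 = 4 × 0.2229 × 0.46927858 = 0.418409 (base)
P(M+4) = C(4,2) × 0.2229^2 × 0.7771^2 = 6 × 0.04968441 × 0.60388441 = 0.180022
Relative intensity = 0.180022 / 0.418409 × 100 = 43.0

43.0%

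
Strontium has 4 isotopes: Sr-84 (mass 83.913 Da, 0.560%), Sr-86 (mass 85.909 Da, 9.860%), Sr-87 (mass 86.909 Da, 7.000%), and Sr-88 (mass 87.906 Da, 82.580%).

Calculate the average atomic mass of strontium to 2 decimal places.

The abundance-weighted mean is 0.00560 × 83.913 + 0.09860 × 85.909 + 0.07000 × 86.909 + 0.82580 × 87.906
= 0.4699 + 8.4706 + 6.0836 + 72.5928 = 87.6169 Da

87.62 Da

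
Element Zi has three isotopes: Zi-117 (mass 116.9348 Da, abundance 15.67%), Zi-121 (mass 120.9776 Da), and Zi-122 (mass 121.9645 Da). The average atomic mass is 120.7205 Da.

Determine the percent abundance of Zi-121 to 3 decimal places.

46.190%

Let x and y be the fractions of Zi-121 and Zi-122. Then x + y = 1 − 0.1567 = 0.8433 and 120.9776x + 121.9645y = 120.7205 − 0.1567×116.9348 = 102.39681684.
Substituting: 120.9776x + 121.9645(0.8433 − x) = 102.39681684
(120.9776 − 121.9645)x = -0.45584601  ⇒  x = 0.46190, y = 0.38140
Zi-121: 46.190%, Zi-122: 38.140%.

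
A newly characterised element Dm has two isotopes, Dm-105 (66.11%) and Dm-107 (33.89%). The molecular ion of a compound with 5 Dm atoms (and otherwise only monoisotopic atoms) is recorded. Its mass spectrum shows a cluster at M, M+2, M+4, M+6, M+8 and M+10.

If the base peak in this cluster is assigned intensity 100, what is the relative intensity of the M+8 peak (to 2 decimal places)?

(0.6611 + 0.3389)^5 gives M 0.1263, M+2 0.3237, M+4 0.3319, M+6 0.1701, M+8 0.0436, M+10 0.0045; the largest is M+4.
P(M+4) = C(5,2) × 0.6611^3 × 0.3389^2 = 10 × 0.28893588 × 0.11485321 = 0.331852 (base)
P(M+8) = C(5,4) × 0.6611^1 × 0.3389^4 = 5 × 0.6611 × 0.01319126 = 0.043604
Relative intensity = 0.043604 / 0.331852 × 100 = 13.14

13.14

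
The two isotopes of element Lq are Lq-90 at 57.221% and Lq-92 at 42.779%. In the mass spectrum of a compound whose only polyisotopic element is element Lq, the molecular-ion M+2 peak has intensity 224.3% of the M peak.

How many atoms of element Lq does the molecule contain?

3

The M+2/M ratio from n Lq atoms is n · q/p = n · 0.42779/0.57221.
n = 2.243 × 0.57221/0.42779 = 3.00 ≈ 3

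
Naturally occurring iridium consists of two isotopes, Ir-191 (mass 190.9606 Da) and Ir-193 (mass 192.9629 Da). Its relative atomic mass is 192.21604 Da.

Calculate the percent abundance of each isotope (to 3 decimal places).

Let x be the fractional abundance of Ir-191; then Ir-193 has abundance 1 − x.
190.9606·x + 192.9629·(1 − x) = 192.21604
(190.9606 − 192.9629)·x = 192.21604 − 192.9629
x = -0.74686 / -2.0023 = 0.37300 → 37.300% Ir-191, 62.700% Ir-193.

Ir-191: 37.300%, Ir-193: 62.700%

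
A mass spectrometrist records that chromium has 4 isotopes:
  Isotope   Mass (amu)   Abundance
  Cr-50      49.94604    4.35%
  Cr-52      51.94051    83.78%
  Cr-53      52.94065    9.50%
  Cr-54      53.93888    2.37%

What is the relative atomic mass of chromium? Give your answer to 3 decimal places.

51.996 amu

The abundance-weighted mean is 0.0435 × 49.94604 + 0.8378 × 51.94051 + 0.0950 × 52.94065 + 0.0237 × 53.93888
= 2.172653 + 43.515759 + 5.029362 + 1.278351 = 51.996125 amu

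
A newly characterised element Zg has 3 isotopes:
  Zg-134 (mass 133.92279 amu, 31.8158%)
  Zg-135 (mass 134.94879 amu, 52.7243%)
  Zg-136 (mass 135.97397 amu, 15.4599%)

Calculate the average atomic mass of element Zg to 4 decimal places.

Ar = Σ fᵢ·mᵢ = 0.318158 × 133.92279 + 0.527243 × 134.94879 + 0.154599 × 135.97397
= 42.608607 + 71.150805 + 21.021440 = 134.780852 amu

134.7809 amu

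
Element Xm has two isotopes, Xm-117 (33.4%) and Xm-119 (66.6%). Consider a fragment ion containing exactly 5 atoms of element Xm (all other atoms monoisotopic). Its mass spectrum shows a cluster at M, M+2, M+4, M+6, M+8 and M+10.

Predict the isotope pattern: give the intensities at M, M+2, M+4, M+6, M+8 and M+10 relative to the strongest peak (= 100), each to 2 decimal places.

Expanding (0.334 + 0.666)^5:
P(M) = 0.334^5 = 0.004157
P(M+2) = 5 × 0.334^4 × 0.666^1 = 0.041441
P(M+4) = 10 × 0.334^3 × 0.666^2 = 0.165268
P(M+6) = 10 × 0.334^2 × 0.666^3 = 0.329546
P(M+8) = 5 × 0.334^1 × 0.666^4 = 0.328559
P(M+10) = 0.666^5 = 0.131030
The M+6 peak is largest (0.329546); scaling to 100 gives 1.26 : 12.58 : 50.15 : 100.00 : 99.70 : 39.76.

1.26 : 12.58 : 50.15 : 100.00 : 99.70 : 39.76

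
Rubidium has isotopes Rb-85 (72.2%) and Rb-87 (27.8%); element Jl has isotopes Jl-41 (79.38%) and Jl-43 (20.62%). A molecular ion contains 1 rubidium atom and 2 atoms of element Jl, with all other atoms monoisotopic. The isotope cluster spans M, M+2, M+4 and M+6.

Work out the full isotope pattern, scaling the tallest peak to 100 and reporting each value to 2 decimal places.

Rubidium pattern (n=1): 0.7220 : 0.2780
Element Jl pattern (n=2): 0.63011844 : 0.32736312 : 0.04251844
Convolve the two distributions (both contribute in 2-u steps):
  M: 0.7220×0.63011844 = 0.454946
  M+2: 0.7220×0.32736312 + 0.2780×0.63011844 = 0.411529
  M+4: 0.7220×0.04251844 + 0.2780×0.32736312 = 0.121705
  M+6: 0.2780×0.04251844 = 0.011820
Scale to base peak (0.454946) = 100: 100.00 : 90.46 : 26.75 : 2.60

100.00 : 90.46 : 26.75 : 2.60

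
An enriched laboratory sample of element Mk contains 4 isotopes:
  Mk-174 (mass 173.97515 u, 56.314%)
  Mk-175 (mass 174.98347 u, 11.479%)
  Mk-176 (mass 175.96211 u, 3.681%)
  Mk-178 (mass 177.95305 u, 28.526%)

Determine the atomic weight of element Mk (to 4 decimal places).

175.2988 u

The abundance-weighted mean is 0.56314 × 173.97515 + 0.11479 × 174.98347 + 0.03681 × 175.96211 + 0.28526 × 177.95305
= 97.972366 + 20.086353 + 6.477165 + 50.762887 = 175.298771 u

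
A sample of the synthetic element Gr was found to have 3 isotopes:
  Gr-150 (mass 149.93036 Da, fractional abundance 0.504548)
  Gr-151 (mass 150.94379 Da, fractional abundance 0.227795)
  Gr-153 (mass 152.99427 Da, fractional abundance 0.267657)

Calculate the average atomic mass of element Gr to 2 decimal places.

150.98 Da

Weight each isotope mass by its fractional abundance: 0.504548 × 149.93036 + 0.227795 × 150.94379 + 0.267657 × 152.99427
= 75.647063 + 34.384241 + 40.949987 = 150.981291 Da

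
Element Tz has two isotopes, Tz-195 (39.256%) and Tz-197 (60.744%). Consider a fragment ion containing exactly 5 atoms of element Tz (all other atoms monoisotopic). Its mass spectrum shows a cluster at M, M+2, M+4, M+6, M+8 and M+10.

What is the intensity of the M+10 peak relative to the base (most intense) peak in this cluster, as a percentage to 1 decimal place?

23.9%

(0.39256 + 0.60744)^5 gives M 0.0093, M+2 0.0721, M+4 0.2232, M+6 0.3454, M+8 0.2672, M+10 0.0827; the largest is M+6.
P(M+6) = C(5,3) × 0.39256^2 × 0.60744^3 = 10 × 0.15410335 × 0.22413525 = 0.345400 (base)
P(M+10) = C(5,5) × 0.39256^0 × 0.60744^5 = 1 × 1.0000 × 0.08270218 = 0.082702
Relative intensity = 0.082702 / 0.345400 × 100 = 23.9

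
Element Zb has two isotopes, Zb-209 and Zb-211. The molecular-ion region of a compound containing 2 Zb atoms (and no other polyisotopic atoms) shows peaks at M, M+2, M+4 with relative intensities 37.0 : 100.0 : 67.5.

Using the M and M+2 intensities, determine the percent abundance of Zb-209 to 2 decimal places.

Let p = fractional abundance of Zb-209. I(M+2)/I(M) = [C(2,1)·p^1·(1−p)] / p^2 = 2·(1−p)/p = 100.0/37.0 = 2.7027
(1−p)/p = 2.7027/2 = 1.3514  ⇒  p = 1/(1 + 1.3514) = 0.4253
Zb-209: 42.53%, Zb-211: 57.47%.

42.53%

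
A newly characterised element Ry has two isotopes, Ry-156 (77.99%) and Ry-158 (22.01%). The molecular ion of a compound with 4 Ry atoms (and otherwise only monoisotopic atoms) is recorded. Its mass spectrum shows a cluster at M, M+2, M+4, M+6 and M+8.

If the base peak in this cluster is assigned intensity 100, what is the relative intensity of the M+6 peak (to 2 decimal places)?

Binomial terms of (0.7799 + 0.2201)^4: M 0.3700, M+2 0.4176, M+4 0.1768, M+6 0.0333, M+8 0.0023 → M+2 is the base peak.
P(M+2) = C(4,1) × 0.7799^3 × 0.2201^1 = 4 × 0.4743695 × 0.2201 = 0.417635 (base)
P(M+6) = C(4,3) × 0.7799^1 × 0.2201^3 = 4 × 0.7799 × 0.01066253 = 0.033263
Relative intensity = 0.033263 / 0.417635 × 100 = 7.96

7.96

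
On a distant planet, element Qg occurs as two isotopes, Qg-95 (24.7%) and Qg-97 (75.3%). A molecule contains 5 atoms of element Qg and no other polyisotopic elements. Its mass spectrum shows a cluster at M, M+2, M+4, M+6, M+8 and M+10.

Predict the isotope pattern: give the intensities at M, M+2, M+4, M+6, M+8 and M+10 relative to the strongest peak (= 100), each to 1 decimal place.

The 5 Qg atoms are independent, so intensities follow the terms of (0.247 + 0.753)^5.
P(M) = 0.247^5 = 0.000919
P(M+2) = 5 × 0.247^4 × 0.753^1 = 0.014014
P(M+4) = 10 × 0.247^3 × 0.753^2 = 0.085444
P(M+6) = 10 × 0.247^2 × 0.753^3 = 0.260483
P(M+8) = 5 × 0.247^1 × 0.753^4 = 0.397052
P(M+10) = 0.753^5 = 0.242089
The M+8 peak is largest (0.397052); scaling to 100 gives 0.2 : 3.5 : 21.5 : 65.6 : 100.0 : 61.0.

0.2 : 3.5 : 21.5 : 65.6 : 100.0 : 61.0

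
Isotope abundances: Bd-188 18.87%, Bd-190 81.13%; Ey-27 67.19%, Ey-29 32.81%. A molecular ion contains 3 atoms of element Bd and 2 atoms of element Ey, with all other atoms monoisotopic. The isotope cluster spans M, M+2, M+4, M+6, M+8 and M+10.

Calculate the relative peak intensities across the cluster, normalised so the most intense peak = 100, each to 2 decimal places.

Element Bd pattern (n=3): 0.00671917 : 0.08666556 : 0.37261137 : 0.5340039
Element Ey pattern (n=2): 0.45144961 : 0.44090078 : 0.10764961
Convolve the two distributions (both contribute in 2-u steps):
  M: 0.00671917×0.45144961 = 0.003033
  M+2: 0.00671917×0.44090078 + 0.08666556×0.45144961 = 0.042088
  M+4: 0.00671917×0.10764961 + 0.08666556×0.44090078 + 0.37261137×0.45144961 = 0.207149
  M+6: 0.08666556×0.10764961 + 0.37261137×0.44090078 + 0.5340039×0.45144961 = 0.414690
  M+8: 0.37261137×0.10764961 + 0.5340039×0.44090078 = 0.275554
  M+10: 0.5340039×0.10764961 = 0.057485
Scale to base peak (0.414690) = 100: 0.73 : 10.15 : 49.95 : 100.00 : 66.45 : 13.86

0.73 : 10.15 : 49.95 : 100.00 : 66.45 : 13.86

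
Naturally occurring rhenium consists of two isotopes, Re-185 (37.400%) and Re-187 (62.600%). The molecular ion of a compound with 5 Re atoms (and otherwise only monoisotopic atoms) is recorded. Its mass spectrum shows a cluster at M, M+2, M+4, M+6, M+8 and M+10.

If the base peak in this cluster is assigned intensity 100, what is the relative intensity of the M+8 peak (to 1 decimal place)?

83.7

Binomial terms of (0.37400 + 0.62600)^5: M 0.0073, M+2 0.0612, M+4 0.2050, M+6 0.3431, M+8 0.2872, M+10 0.0961 → M+6 is the base peak.
P(M+6) = C(5,3) × 0.37400^2 × 0.62600^3 = 10 × 0.139876 × 0.24531438 = 0.343136 (base)
P(M+8) = C(5,4) × 0.37400^1 × 0.62600^4 = 5 × 0.3740 × 0.1535668 = 0.287170
Relative intensity = 0.287170 / 0.343136 × 100 = 83.7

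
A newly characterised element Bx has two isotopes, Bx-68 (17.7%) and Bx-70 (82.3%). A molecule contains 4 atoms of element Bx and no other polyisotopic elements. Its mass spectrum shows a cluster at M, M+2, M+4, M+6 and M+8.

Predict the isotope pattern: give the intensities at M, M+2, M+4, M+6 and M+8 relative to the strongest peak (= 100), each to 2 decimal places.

Each Bx atom is independently Bx-68 (p = 0.177) or Bx-70 (q = 0.823); the cluster is the binomial expansion (p + q)^4.
P(M) = 0.177^4 = 0.000982
P(M+2) = 4 × 0.177^3 × 0.823^1 = 0.018255
P(M+4) = 6 × 0.177^2 × 0.823^2 = 0.127320
P(M+6) = 4 × 0.177^1 × 0.823^3 = 0.394669
P(M+8) = 0.823^4 = 0.458775
The M+8 peak is largest (0.458775); scaling to 100 gives 0.21 : 3.98 : 27.75 : 86.03 : 100.00.

0.21 : 3.98 : 27.75 : 86.03 : 100.00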